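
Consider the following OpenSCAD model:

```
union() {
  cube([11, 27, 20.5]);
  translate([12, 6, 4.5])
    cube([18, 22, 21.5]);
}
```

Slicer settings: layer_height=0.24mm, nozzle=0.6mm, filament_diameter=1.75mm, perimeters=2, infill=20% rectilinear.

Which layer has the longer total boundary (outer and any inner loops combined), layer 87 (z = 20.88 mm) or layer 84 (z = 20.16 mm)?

layer 84 (z = 20.16 mm)

Layer 87 (z = 20.88): the cube is not intersected at this z (z outside [0, 20.5]); the cube at (12, 6) (footprint 18×22) is included at this height (perimeter 80.00 mm); Combining (union): only the 18×22 cube at (12, 6) is present, so the union is just that shape — boundary = 80.00 mm. So its perimeter = 80.00 mm. Layer 84 (z = 20.16): the 11×27 cube contributes its full rectangle (perimeter 76.00 mm); the cube at (12, 6) is present — its section is the full 18×22 rectangle (perimeter 80.00 mm); Merging all regions: the 2 present regions are separate (no shared area or edge), so areas and boundary lengths simply add and each stays a separate island — boundary = 156.00 mm. So its perimeter = 156.00 mm. Layer 84 is larger (156.00 vs 80.00 mm).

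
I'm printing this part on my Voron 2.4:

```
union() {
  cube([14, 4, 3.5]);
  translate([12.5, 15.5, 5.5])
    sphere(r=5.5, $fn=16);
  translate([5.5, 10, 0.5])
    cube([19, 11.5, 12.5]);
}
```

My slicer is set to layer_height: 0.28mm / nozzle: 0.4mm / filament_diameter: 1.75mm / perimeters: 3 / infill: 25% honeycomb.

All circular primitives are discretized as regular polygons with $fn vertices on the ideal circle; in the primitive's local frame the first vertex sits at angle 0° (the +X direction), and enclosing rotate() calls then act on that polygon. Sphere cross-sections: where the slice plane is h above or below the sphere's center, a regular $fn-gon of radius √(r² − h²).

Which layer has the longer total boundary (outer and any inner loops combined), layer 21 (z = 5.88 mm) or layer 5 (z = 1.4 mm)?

layer 5 (z = 1.4 mm)

Layer 21 (z = 5.88): the cube does not reach this height (z outside [0, 3.5]); the sphere at (12.5, 15.5): section is a regular 16-gon, circumradius = √(r²−h²) = √(5.5²−0.38²) = 5.487 (perimeter = 2·16·5.487·sin(180°/16) = 34.25 mm); the 19×11.5 cube at (5.5, 10) contributes its full rectangle (perimeter 61.00 mm); Taking the union: the r=5.5 sphere at (12.5, 15.5) lies entirely inside the 19×11.5 cube at (5.5, 10), so the union is just the 19×11.5 cube at (5.5, 10) — boundary = 61.00 mm. So its perimeter = 61.00 mm. Layer 5 (z = 1.4): the 14×4 cube contributes its full rectangle (perimeter 36.00 mm); the sphere at (12.5, 15.5): section is a regular 16-gon, circumradius = √(r²−h²) = √(5.5²−4.1²) = 3.666 (perimeter = 2·16·3.666·sin(180°/16) = 22.89 mm); the cube at (5.5, 10) (footprint 19×11.5) is included at this height (perimeter 61.00 mm); Merging all regions: the regions partially overlap (shared area 41.15 mm²), so the edge portions inside another operand are dropped and the merged outline is re-measured after clipping — boundary = 97.00 mm. So its perimeter = 97.00 mm. Layer 5 is larger (97.00 vs 61.00 mm).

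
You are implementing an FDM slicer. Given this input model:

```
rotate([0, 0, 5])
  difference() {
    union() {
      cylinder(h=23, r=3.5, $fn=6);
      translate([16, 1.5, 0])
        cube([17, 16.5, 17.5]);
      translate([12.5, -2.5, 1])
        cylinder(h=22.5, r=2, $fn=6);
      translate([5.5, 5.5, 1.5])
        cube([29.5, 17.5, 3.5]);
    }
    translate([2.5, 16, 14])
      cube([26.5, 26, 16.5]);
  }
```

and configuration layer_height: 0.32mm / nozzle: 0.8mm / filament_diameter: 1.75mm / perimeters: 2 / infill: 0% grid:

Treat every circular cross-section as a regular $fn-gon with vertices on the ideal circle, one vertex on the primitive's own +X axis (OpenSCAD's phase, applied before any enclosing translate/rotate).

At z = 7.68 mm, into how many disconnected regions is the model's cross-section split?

3

At z = 7.68 mm: the r=3.5 cylinder contributes a regular 6-gon of circumradius 3.5; the 17×16.5 cube at (16, 1.5) contributes its full rectangle; the r=2 cylinder at (12.5, -2.5) contributes a regular 6-gon of circumradius 2; the cube at (5.5, 5.5) is not intersected at this z (z outside [1.5, 5]); Merging all regions: the 3 present regions are separate (no shared area or edge), so areas and boundary lengths simply add and each stays a separate island — 3 connected regions; the cube at (2.5, 16) is not intersected at this z (z outside [14, 30.5]); Subtracting the remaining from the first: none of the subtracted shapes is present at this height, so that combined region is unchanged — 3 connected regions; (whole slice rotated 5° about Z — lengths, areas and connectivity unchanged). The result has 3 disconnected regions.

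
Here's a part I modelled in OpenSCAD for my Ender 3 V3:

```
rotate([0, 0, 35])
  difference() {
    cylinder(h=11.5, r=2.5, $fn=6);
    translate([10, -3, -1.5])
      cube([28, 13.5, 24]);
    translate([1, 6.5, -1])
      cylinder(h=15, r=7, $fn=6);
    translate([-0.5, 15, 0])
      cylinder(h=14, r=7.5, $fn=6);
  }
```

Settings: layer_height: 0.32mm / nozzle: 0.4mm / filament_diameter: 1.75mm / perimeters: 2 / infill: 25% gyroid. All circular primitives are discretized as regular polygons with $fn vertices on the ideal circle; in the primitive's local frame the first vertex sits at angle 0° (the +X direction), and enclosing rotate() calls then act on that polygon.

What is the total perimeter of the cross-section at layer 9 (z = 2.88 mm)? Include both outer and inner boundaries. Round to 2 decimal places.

13.01 mm

At z = 2.88 mm: the r=2.5 cylinder gives a regular 6-gon of circumradius 2.5 (constant along its height) (perimeter = 2·6·2.500·sin(180°/6) = 15.00 mm); the cube at (10, -3) (footprint 28×13.5) is included at this height (perimeter 83.00 mm); the r=7 cylinder at (1, 6.5) gives a regular 6-gon of circumradius 7 (constant along its height) (perimeter = 2·6·7.000·sin(180°/6) = 42.00 mm); the r=7.5 cylinder at (-0.5, 15) contributes a regular 6-gon of circumradius 7.5 (perimeter = 2·6·7.500·sin(180°/6) = 45.00 mm); Taking the first minus the rest: starting from the r=2.5 cylinder, the 28×13.5 cube at (10, -3) misses the remaining region (no effect); the r=7 cylinder at (1, 6.5) partially overlaps it — only the 6.04 mm² overlap (of its 127.31 mm²) is removed, clipping the outline; the r=7.5 cylinder at (-0.5, 15) misses the remaining region (no effect) — boundary = 13.01 mm; (whole slice rotated 35° about Z — lengths, areas and connectivity unchanged). Overall, the cross-section is a single solid region. Total boundary length (outer) = 13.01 mm.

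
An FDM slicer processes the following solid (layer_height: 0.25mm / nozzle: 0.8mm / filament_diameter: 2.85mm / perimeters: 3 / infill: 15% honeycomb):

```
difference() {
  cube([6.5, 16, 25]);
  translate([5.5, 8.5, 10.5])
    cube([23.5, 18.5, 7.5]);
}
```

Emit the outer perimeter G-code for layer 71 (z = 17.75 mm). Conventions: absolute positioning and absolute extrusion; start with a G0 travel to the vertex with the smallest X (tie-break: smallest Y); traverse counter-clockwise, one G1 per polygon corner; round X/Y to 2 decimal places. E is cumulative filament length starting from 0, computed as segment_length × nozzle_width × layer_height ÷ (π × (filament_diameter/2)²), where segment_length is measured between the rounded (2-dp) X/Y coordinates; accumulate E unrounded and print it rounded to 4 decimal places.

G0 X0.00 Y0.00 Z17.75
G1 X6.50 Y0.00 E0.2038
G1 X6.50 Y8.50 E0.4703
G1 X5.50 Y8.50 E0.5016
G1 X5.50 Y16.00 E0.7367
G1 X0.00 Y16.00 E0.9092
G1 X0.00 Y0.00 E1.4108

At z = 17.75 mm: the 6.5×16 cube contributes its full rectangle; the cube at (5.5, 8.5) is present — its section is the full 23.5×18.5 rectangle; Subtracting the remaining from the first: starting from the 6.5×16 cube, the 23.5×18.5 cube at (5.5, 8.5) partially overlaps it — only the 7.50 mm² overlap (of its 434.75 mm²) is removed, clipping the outline — 1 connected region. The outline is a single polygon with 6 vertices. Extrusion per mm of travel: 0.8 × 0.25 / (π × 1.425²) = 0.031351. Accumulating E over each segment gives final E = 1.4108.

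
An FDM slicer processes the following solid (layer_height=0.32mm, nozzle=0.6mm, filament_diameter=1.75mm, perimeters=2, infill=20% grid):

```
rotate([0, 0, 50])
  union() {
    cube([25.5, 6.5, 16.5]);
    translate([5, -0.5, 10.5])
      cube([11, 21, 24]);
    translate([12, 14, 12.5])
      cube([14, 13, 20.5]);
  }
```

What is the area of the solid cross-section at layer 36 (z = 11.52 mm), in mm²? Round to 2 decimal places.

At z = 11.52 mm: the 25.5×6.5 cube contributes its full rectangle (area 165.75 mm²); the cube at (5, -0.5) (footprint 11×21) is included at this height (area 231.00 mm²); the cube at (12, 14) is not intersected at this z (z outside [12.5, 33]); Taking the union: the regions partially overlap — summed areas 396.75 mm² minus the doubly-counted overlap 71.50 mm² gives 325.25 mm² — area = 325.25 mm²; (whole slice rotated 50° about Z — lengths, areas and connectivity unchanged). Overall, the cross-section is a single solid region. Net area = 325.25 mm².

325.25 mm²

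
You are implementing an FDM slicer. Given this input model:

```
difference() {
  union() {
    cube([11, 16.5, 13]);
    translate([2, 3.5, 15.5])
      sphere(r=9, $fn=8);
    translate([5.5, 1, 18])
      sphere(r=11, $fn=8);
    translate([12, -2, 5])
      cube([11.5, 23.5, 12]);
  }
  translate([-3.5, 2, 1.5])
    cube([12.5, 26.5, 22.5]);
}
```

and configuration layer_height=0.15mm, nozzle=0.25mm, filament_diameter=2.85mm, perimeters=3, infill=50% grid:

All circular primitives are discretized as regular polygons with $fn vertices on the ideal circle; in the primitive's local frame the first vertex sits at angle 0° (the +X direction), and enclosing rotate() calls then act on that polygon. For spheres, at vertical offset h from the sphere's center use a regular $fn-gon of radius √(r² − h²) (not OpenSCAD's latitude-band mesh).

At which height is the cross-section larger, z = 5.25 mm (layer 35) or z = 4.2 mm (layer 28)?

layer 35 (z = 5.25 mm)

Layer 35 (z = 5.25): the 11×16.5 cube contributes its full rectangle (area 181.50 mm²); the sphere at (2, 3.5) is not intersected at this z (|z−center|=10.250 > r=9); the sphere at (5.5, 1) does not reach this height (|z−center|=12.750 > r=11); the cube at (12, -2) is present — its section is the full 11.5×23.5 rectangle (area 270.25 mm²); Taking the union: the 2 present regions are separate (no shared area or edge), so areas and boundary lengths simply add and each stays a separate island — area = 451.75 mm²; the 12.5×26.5 cube at (-3.5, 2) contributes its full rectangle (area 331.25 mm²); After the difference (first − rest): starting from the result so far (451.75 mm²), the 12.5×26.5 cube at (-3.5, 2) partially overlaps it — only the 130.50 mm² overlap (of its 331.25 mm²) is removed, clipping the outline — area = 321.25 mm². So its area = 321.25 mm². Layer 28 (z = 4.2): the 11×16.5 cube contributes its full rectangle (area 181.50 mm²); the sphere at (2, 3.5) is not intersected at this z (|z−center|=11.300 > r=9); the sphere at (5.5, 1) is absent (|z−center|=13.800 > r=11); the cube at (12, -2) does not reach this height (z outside [5, 17]); Taking the union: only the 11×16.5 cube is present, so the union is just that shape — area = 181.50 mm²; the 12.5×26.5 cube at (-3.5, 2) contributes its full rectangle (area 331.25 mm²); Subtracting the remaining from the first: starting from that combined region (181.50 mm²), the 12.5×26.5 cube at (-3.5, 2) partially overlaps it — only the 130.50 mm² overlap (of its 331.25 mm²) is removed, clipping the outline — area = 51.00 mm². So its area = 51.00 mm². Layer 35 is larger (321.25 vs 51.00 mm²).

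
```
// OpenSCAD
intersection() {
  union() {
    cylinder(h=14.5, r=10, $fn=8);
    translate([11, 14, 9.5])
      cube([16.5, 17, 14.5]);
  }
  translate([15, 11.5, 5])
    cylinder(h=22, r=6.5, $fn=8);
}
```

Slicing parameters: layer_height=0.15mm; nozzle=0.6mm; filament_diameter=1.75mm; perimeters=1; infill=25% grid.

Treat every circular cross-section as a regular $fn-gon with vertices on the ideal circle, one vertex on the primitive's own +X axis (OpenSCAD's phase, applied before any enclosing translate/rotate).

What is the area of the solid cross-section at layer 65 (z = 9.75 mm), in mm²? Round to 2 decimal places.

At z = 9.75 mm: the r=10 cylinder contributes a regular 8-gon of circumradius 10 (area = (8/2)·10.000²·sin(360°/8) = 282.84 mm²); the 16.5×17 cube at (11, 14) contributes its full rectangle (area 280.50 mm²); Combining (union): the 2 present regions are separate (no shared area or edge), so areas and boundary lengths simply add and each stays a separate island — area = 563.34 mm²; the r=6.5 cylinder at (15, 11.5) gives a regular 8-gon of circumradius 6.5 (constant along its height) (area = (8/2)·6.500²·sin(360°/8) = 119.50 mm²); Taking the intersection: the r=6.5 cylinder at (15, 11.5) partially overlaps that combined region; clipping to the common part keeps 27.61 mm² — area = 27.61 mm². Overall, the cross-section is a single solid region. Net area = 27.61 mm².

27.61 mm²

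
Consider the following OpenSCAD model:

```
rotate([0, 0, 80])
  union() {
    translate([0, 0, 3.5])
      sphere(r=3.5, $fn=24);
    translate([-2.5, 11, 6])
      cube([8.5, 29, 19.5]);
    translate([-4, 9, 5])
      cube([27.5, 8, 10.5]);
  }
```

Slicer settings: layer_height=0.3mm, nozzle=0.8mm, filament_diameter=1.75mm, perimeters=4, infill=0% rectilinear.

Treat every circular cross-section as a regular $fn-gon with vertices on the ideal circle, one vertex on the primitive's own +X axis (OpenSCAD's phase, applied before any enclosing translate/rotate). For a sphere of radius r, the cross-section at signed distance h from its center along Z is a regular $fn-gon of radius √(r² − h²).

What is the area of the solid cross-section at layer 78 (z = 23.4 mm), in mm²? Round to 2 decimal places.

246.50 mm²

At z = 23.4 mm: the sphere is absent (|z−center|=19.900 > r=3.5); the 8.5×29 cube at (-2.5, 11) contributes its full rectangle (area 246.50 mm²); the cube at (-4, 9) is absent (z outside [5, 15.5]); Combining (union): only the 8.5×29 cube at (-2.5, 11) is present, so the union is just that shape — area = 246.50 mm²; (rotated 80° about Z; rotation is an isometry so areas/perimeters/island counts are preserved). Overall, the cross-section is a single solid region. Net area = 246.50 mm².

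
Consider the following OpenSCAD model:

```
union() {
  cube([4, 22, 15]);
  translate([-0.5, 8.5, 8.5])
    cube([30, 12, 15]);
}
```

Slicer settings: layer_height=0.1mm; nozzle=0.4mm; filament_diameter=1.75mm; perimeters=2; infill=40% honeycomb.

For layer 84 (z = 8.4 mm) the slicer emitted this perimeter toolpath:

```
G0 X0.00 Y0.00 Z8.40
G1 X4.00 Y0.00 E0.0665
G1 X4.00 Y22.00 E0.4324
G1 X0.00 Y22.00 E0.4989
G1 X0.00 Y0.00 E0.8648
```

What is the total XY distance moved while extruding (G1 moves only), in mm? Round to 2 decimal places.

Sum the Euclidean lengths of each G1 segment: total = 52.00 mm.

52.00 mm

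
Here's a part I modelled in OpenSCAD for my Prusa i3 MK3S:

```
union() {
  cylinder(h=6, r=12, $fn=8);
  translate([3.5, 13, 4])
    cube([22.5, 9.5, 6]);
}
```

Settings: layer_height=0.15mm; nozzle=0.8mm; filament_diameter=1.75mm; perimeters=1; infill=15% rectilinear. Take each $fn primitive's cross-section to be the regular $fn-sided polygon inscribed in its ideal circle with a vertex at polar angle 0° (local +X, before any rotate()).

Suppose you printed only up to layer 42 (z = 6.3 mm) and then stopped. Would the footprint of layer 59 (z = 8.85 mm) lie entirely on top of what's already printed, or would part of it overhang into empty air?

Compare the two slices. At z = 6.3: the cylinder is absent (z outside [0, 6]); the cube at (3.5, 13) is present — its section is the full 22.5×9.5 rectangle (area 213.75 mm²); Combining (union): only the 22.5×9.5 cube at (3.5, 13) is present, so the union is just that shape — area = 213.75 mm². At z = 8.85: the cylinder does not reach this height (z outside [0, 6]); the 22.5×9.5 cube at (3.5, 13) contributes its full rectangle (area 213.75 mm²); Merging all regions: only the 22.5×9.5 cube at (3.5, 13) is present, so the union is just that shape — area = 213.75 mm². Checking containment: the cross-section at z = 8.85 is a subset of the cross-section at z = 6.3.

entirely on top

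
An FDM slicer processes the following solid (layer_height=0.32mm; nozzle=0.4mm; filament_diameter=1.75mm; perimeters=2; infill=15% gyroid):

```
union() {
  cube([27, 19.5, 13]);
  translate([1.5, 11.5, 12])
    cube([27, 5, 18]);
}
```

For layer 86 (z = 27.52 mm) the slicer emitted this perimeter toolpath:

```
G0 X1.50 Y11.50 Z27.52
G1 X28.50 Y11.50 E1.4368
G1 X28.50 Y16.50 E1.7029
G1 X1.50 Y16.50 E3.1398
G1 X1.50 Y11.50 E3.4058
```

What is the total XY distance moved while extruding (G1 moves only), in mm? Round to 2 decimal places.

Sum the Euclidean lengths of each G1 segment: total = 64.00 mm.

64.00 mm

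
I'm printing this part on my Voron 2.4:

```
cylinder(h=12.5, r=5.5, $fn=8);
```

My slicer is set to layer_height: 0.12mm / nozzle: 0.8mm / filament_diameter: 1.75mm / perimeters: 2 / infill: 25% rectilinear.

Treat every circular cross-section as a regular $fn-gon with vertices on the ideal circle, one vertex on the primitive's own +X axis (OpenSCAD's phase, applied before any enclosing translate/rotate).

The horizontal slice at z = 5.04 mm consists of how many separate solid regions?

1

At z = 5.04 mm: the r=5.5 cylinder gives a regular 8-gon of circumradius 5.5 (constant along its height). The result has 1 disconnected region.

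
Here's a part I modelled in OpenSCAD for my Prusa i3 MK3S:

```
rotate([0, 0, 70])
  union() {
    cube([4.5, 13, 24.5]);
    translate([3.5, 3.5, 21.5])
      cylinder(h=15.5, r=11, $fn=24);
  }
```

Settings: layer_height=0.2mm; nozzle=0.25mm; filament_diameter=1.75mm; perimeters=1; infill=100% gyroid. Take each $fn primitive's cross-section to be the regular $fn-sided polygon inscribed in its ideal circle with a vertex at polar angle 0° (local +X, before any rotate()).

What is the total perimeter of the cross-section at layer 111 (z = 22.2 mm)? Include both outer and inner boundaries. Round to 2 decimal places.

At z = 22.2 mm: the 4.5×13 cube contributes its full rectangle (perimeter 35.00 mm); the cylinder at (3.5, 3.5): section is a regular 24-gon, circumradius r=11 (perimeter = 2·24·11.000·sin(180°/24) = 68.92 mm); Combining (union): the 4.5×13 cube lies entirely inside the r=11 cylinder at (3.5, 3.5), so the union is just the r=11 cylinder at (3.5, 3.5) — boundary = 68.92 mm; (whole slice rotated 70° about Z — lengths, areas and connectivity unchanged). Overall, the cross-section is a single solid region. Total boundary length (outer) = 68.92 mm.

68.92 mm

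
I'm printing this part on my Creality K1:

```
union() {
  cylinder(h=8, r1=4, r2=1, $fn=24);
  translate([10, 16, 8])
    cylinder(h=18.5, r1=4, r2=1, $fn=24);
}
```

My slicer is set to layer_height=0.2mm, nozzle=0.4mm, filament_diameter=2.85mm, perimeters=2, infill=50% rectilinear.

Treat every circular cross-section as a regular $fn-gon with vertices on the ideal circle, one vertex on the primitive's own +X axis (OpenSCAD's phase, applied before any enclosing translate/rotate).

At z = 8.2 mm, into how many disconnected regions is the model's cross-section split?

1

At z = 8.2 mm: the cone is absent (z outside [0, 8]); the cone at (10, 16): at t=0.011 of its height the radius interpolates to r₁+(r₂−r₁)t = 3.968, giving a regular 24-gon of that circumradius; Combining (union): only the cone at (10, 16) is present, so the union is just that shape — 1 connected region. The result has 1 disconnected region.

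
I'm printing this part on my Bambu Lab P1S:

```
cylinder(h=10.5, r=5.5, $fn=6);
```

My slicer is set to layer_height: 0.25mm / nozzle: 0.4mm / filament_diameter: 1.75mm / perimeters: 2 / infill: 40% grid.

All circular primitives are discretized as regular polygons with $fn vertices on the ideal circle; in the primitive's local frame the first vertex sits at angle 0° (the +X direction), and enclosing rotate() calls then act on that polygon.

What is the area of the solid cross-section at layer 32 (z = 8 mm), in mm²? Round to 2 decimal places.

78.59 mm²

At z = 8 mm: the r=5.5 cylinder contributes a regular 6-gon of circumradius 5.5 (area = (6/2)·5.500²·sin(360°/6) = 78.59 mm²). Overall, the cross-section is a single solid region. Net area = 78.59 mm².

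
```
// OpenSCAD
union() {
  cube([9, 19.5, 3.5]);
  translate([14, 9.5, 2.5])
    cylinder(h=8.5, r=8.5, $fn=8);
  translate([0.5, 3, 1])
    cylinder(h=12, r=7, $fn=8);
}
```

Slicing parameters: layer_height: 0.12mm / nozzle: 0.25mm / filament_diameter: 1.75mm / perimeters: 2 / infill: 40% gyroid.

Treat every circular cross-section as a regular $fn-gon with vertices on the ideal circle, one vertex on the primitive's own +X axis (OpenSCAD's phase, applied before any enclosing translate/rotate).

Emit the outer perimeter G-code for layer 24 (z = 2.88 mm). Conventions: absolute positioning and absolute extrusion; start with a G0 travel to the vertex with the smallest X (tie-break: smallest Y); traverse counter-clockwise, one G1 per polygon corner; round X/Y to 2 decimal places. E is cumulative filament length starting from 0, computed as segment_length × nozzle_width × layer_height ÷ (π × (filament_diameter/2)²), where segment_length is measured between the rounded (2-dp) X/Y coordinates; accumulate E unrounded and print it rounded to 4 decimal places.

At z = 2.88 mm: the cube is present — its section is the full 9×19.5 rectangle; the r=8.5 cylinder at (14, 9.5) contributes a regular 8-gon of circumradius 8.5; the r=7 cylinder at (0.5, 3) gives a regular 8-gon of circumradius 7 (constant along its height); Taking the union: the regions partially overlap (shared area 86.26 mm²), so overlapping operands fuse into one piece — 1 connected region. The outline is a single polygon with 17 vertices. Extrusion per mm of travel: 0.25 × 0.12 / (π × 0.875²) = 0.012473. Accumulating E over each segment gives final E = 1.1636.

G0 X-6.50 Y3.00 Z2.88
G1 X-4.45 Y-1.95 E0.0668
G1 X0.50 Y-4.00 E0.1336
G1 X5.45 Y-1.95 E0.2005
G1 X6.26 Y0.00 E0.2268
G1 X9.00 Y0.00 E0.2610
G1 X9.00 Y3.07 E0.2993
G1 X14.00 Y1.00 E0.3668
G1 X20.01 Y3.49 E0.4479
G1 X22.50 Y9.50 E0.5290
G1 X20.01 Y15.51 E0.6102
G1 X14.00 Y18.00 E0.6913
G1 X9.00 Y15.93 E0.7588
G1 X9.00 Y19.50 E0.8033
G1 X0.00 Y19.50 E0.9156
G1 X0.00 Y9.79 E1.0367
G1 X-4.45 Y7.95 E1.0968
G1 X-6.50 Y3.00 E1.1636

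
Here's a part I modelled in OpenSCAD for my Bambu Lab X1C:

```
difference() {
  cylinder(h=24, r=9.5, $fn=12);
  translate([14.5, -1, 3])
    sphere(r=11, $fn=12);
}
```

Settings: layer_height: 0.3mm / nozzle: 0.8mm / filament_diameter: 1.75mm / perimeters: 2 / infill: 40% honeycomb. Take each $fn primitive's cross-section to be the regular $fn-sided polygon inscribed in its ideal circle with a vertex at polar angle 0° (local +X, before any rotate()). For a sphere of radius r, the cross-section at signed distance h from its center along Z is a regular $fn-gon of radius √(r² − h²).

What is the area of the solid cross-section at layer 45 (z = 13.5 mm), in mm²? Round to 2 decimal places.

At z = 13.5 mm: the cylinder: section is a regular 12-gon, circumradius r=9.5 (area = (12/2)·9.500²·sin(360°/12) = 270.75 mm²); the sphere at (14.5, -1): section is a regular 12-gon, circumradius = √(r²−h²) = √(11²−10.5²) = 3.279 (area = (12/2)·3.279²·sin(360°/12) = 32.25 mm²); Taking the first minus the rest: starting from the r=9.5 cylinder (270.75 mm²), the r=11 sphere at (14.5, -1) misses the remaining region (no effect) — area = 270.75 mm². Overall, the cross-section is a single solid region. Net area = 270.75 mm².

270.75 mm²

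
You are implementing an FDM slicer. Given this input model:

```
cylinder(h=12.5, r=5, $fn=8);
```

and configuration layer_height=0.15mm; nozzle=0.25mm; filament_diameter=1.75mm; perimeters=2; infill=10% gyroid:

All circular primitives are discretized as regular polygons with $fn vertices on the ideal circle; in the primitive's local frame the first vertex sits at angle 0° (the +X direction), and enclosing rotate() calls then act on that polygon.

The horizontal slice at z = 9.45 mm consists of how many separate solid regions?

At z = 9.45 mm: the cylinder: section is a regular 8-gon, circumradius r=5. The result has 1 disconnected region.

1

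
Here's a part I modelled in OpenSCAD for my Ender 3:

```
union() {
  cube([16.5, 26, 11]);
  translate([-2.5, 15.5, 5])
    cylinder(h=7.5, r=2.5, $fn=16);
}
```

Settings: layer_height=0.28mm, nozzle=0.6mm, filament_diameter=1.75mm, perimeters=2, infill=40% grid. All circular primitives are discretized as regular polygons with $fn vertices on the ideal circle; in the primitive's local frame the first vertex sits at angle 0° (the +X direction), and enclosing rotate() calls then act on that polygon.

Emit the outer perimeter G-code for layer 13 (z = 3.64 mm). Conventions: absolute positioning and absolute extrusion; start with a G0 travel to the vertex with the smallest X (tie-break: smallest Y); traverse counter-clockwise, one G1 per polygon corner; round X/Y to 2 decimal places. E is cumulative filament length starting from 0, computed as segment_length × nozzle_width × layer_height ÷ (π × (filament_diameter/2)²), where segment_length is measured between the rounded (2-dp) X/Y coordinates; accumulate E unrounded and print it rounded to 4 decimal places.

G0 X0.00 Y0.00 Z3.64
G1 X16.50 Y0.00 E1.1525
G1 X16.50 Y26.00 E2.9685
G1 X0.00 Y26.00 E4.1209
G1 X0.00 Y0.00 E5.9369

At z = 3.64 mm: the cube is present — its section is the full 16.5×26 rectangle; the cylinder at (-2.5, 15.5) does not reach this height (z outside [5, 12.5]); Combining (union): only the 16.5×26 cube is present, so the union is just that shape — 1 connected region. The outline is a single polygon with 4 vertices. Extrusion per mm of travel: 0.6 × 0.28 / (π × 0.875²) = 0.069846. Accumulating E over each segment gives final E = 5.9369.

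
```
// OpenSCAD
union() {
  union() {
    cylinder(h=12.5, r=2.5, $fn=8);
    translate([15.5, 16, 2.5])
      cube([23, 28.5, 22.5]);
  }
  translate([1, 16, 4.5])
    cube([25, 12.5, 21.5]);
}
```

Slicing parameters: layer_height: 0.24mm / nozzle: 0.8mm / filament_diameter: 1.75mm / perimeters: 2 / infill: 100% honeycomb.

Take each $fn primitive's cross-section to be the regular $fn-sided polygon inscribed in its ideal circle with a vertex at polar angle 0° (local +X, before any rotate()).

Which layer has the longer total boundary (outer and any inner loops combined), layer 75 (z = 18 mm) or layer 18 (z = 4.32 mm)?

layer 75 (z = 18 mm)

Layer 75 (z = 18): the cylinder does not reach this height (z outside [0, 12.5]); the cube at (15.5, 16) (footprint 23×28.5) is included at this height (perimeter 103.00 mm); Combining (union): only the 23×28.5 cube at (15.5, 16) is present, so the union is just that shape — boundary = 103.00 mm; the cube at (1, 16) (footprint 25×12.5) is included at this height (perimeter 75.00 mm); Merging all regions: the regions partially overlap (shared area 131.25 mm²), so the edge portions inside another operand are dropped and the merged outline is re-measured after clipping — boundary = 132.00 mm. So its perimeter = 132.00 mm. Layer 18 (z = 4.32): the cylinder: section is a regular 8-gon, circumradius r=2.5 (perimeter = 2·8·2.500·sin(180°/8) = 15.31 mm); the 23×28.5 cube at (15.5, 16) contributes its full rectangle (perimeter 103.00 mm); Taking the union: the 2 present regions are separate (no shared area or edge), so areas and boundary lengths simply add and each stays a separate island — boundary = 118.31 mm; the cube at (1, 16) does not reach this height (z outside [4.5, 26]); Combining (union): only the result so far is present, so the union is just that shape — boundary = 118.31 mm. So its perimeter = 118.31 mm. Layer 75 is larger (132.00 vs 118.31 mm).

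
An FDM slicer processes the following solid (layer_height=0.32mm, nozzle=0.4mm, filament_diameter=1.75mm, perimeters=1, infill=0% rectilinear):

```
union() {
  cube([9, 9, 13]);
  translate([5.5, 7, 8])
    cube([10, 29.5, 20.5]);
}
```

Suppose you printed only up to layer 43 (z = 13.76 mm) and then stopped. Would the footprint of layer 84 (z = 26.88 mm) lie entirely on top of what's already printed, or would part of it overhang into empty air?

entirely on top

Compare the two slices. At z = 13.76: the cube is not intersected at this z (z outside [0, 13]); the cube at (5.5, 7) (footprint 10×29.5) is included at this height (area 295.00 mm²); Taking the union: only the 10×29.5 cube at (5.5, 7) is present, so the union is just that shape — area = 295.00 mm². At z = 26.88: the cube is absent (z outside [0, 13]); the 10×29.5 cube at (5.5, 7) contributes its full rectangle (area 295.00 mm²); Merging all regions: only the 10×29.5 cube at (5.5, 7) is present, so the union is just that shape — area = 295.00 mm². Checking containment: the cross-section at z = 26.88 is a subset of the cross-section at z = 13.76.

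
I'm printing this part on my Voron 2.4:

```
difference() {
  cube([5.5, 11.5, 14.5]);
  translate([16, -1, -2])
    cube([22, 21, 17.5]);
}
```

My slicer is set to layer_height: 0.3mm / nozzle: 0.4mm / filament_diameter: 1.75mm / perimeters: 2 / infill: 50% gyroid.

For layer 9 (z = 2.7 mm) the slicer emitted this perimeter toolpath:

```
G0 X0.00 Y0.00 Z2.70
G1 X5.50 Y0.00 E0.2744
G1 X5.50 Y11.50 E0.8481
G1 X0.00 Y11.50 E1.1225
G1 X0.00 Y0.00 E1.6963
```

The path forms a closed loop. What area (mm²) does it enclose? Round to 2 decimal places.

63.25 mm²

Apply the shoelace formula to the sequence of (X, Y) vertices; enclosed area = 63.25 mm².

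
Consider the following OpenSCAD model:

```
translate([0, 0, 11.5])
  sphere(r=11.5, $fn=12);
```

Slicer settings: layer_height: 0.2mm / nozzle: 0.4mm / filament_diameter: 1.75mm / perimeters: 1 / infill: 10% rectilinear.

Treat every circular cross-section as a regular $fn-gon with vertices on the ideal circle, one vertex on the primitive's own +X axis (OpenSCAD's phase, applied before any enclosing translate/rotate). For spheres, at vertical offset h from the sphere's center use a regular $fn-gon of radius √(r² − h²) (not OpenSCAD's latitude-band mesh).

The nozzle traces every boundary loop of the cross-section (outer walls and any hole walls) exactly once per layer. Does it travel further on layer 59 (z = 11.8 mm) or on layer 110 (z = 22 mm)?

layer 59 (z = 11.8 mm)

Layer 59 (z = 11.8): the r=11.5 sphere contributes a regular 12-gon of circumradius √(11.5²−0.3²) = 11.496 (perimeter = 2·12·11.496·sin(180°/12) = 71.41 mm). So its perimeter = 71.41 mm. Layer 110 (z = 22): the r=11.5 sphere slices to a regular 12-gon of circumradius 4.690 (√(r²−h²) with h=10.5 from center) (perimeter = 2·12·4.690·sin(180°/12) = 29.14 mm). So its perimeter = 29.14 mm. Layer 59 is larger (71.41 vs 29.14 mm).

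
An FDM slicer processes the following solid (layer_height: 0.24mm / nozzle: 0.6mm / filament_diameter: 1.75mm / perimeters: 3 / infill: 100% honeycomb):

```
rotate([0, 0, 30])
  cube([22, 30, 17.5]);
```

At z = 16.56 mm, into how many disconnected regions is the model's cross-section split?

At z = 16.56 mm: the cube is present — its section is the full 22×30 rectangle; (rotated 30° about Z; rotation is an isometry so areas/perimeters/island counts are preserved). The result has 1 disconnected region.

1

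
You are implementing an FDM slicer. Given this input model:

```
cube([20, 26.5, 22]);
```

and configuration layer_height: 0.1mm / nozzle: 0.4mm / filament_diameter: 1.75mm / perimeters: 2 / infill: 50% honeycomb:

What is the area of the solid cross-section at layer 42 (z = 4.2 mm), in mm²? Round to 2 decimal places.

At z = 4.2 mm: the cube (footprint 20×26.5) is included at this height (area 530.00 mm²). Overall, the cross-section is a single solid region. Net area = 530.00 mm².

530.00 mm²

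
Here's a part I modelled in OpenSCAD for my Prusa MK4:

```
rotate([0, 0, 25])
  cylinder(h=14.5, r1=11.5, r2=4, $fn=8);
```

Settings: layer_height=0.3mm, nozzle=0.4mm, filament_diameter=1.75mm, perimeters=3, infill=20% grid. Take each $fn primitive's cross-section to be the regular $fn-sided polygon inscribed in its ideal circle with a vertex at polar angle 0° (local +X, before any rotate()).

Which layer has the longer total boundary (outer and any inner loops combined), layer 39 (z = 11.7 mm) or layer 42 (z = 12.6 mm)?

layer 39 (z = 11.7 mm)

Layer 39 (z = 11.7): the cone contributes a regular 8-gon of circumradius 5.448 (interpolated between r1=11.5 and r2=4 at t=0.807) (perimeter = 2·8·5.448·sin(180°/8) = 33.36 mm); (whole slice rotated 25° about Z — lengths, areas and connectivity unchanged). So its perimeter = 33.36 mm. Layer 42 (z = 12.6): the cone (r1=11.5→r2=4) has section circumradius 4.983 here — a regular 8-gon (perimeter = 2·8·4.983·sin(180°/8) = 30.51 mm); (whole slice rotated 25° about Z — lengths, areas and connectivity unchanged). So its perimeter = 30.51 mm. Layer 39 is larger (33.36 vs 30.51 mm).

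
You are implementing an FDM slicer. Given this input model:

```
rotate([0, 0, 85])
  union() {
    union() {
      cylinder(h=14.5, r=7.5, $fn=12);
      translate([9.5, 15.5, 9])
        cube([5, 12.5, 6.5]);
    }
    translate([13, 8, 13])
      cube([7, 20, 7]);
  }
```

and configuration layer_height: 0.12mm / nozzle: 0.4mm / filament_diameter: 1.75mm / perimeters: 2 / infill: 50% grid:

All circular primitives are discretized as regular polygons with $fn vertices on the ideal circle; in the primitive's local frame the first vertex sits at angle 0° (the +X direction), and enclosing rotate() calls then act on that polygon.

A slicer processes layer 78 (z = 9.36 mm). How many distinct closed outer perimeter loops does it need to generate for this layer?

2

At z = 9.36 mm: the cylinder: section is a regular 12-gon, circumradius r=7.5; the 5×12.5 cube at (9.5, 15.5) contributes its full rectangle; Merging all regions: the 2 present regions are separate (no shared area or edge), so areas and boundary lengths simply add and each stays a separate island — 2 connected regions; the cube at (13, 8) is absent (z outside [13, 20]); Taking the union: only that combined region is present, so the union is just that shape — 2 connected regions; (rotated 85° about Z; rotation is an isometry so areas/perimeters/island counts are preserved). The result has 2 disconnected regions.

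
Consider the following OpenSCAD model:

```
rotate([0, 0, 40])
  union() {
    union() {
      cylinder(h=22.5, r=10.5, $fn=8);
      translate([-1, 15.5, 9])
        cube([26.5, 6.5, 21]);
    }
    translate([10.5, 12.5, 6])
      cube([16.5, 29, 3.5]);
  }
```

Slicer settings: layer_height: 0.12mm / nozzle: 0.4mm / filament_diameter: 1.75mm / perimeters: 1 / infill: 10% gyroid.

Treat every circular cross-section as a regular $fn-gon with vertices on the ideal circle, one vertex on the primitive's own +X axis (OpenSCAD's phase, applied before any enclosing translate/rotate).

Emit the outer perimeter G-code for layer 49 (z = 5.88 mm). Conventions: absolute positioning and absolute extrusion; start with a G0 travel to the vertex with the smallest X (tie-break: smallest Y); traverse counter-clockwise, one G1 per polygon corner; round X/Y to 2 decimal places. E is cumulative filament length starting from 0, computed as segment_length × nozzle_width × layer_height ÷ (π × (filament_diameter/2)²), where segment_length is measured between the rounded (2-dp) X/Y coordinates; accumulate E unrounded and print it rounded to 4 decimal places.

G0 X-10.46 Y0.92 Z5.88
G1 X-8.04 Y-6.75 E0.1605
G1 X-0.92 Y-10.46 E0.3207
G1 X6.75 Y-8.04 E0.4812
G1 X10.46 Y-0.92 E0.6414
G1 X8.04 Y6.75 E0.8019
G1 X0.92 Y10.46 E0.9622
G1 X-6.75 Y8.04 E1.1227
G1 X-10.46 Y0.92 E1.2829

At z = 5.88 mm: the cylinder: section is a regular 8-gon, circumradius r=10.5; the cube at (-1, 15.5) is not intersected at this z (z outside [9, 30]); Merging all regions: only the r=10.5 cylinder is present, so the union is just that shape — 1 connected region; the cube at (10.5, 12.5) does not reach this height (z outside [6, 9.5]); Combining (union): only the result so far is present, so the union is just that shape — 1 connected region; (rotated 40° about Z; rotation is an isometry so areas/perimeters/island counts are preserved). The outline is a single polygon with 8 vertices. Extrusion per mm of travel: 0.4 × 0.12 / (π × 0.875²) = 0.019956. Accumulating E over each segment gives final E = 1.2829.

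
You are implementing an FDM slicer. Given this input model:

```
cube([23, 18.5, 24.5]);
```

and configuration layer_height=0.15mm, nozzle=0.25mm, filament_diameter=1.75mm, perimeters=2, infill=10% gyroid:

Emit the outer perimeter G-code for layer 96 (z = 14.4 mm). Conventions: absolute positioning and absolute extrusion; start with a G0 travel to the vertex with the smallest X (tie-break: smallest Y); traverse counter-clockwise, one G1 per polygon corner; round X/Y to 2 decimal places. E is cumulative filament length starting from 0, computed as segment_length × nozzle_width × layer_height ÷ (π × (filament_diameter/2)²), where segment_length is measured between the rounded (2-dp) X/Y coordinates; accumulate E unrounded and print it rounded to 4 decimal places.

G0 X0.00 Y0.00 Z14.40
G1 X23.00 Y0.00 E0.3586
G1 X23.00 Y18.50 E0.6470
G1 X0.00 Y18.50 E1.0056
G1 X0.00 Y0.00 E1.2940

At z = 14.4 mm: the cube is present — its section is the full 23×18.5 rectangle. The outline is a single polygon with 4 vertices. Extrusion per mm of travel: 0.25 × 0.15 / (π × 0.875²) = 0.015591. Accumulating E over each segment gives final E = 1.2940.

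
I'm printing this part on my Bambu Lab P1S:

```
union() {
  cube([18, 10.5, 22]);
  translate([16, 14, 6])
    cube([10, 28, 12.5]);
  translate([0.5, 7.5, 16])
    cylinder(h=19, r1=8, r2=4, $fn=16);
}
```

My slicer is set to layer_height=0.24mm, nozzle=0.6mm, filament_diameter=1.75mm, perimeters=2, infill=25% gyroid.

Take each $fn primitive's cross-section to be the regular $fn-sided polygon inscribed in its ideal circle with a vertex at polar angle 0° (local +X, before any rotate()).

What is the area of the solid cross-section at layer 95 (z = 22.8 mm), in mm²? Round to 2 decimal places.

At z = 22.8 mm: the cube is absent (z outside [0, 22]); the cube at (16, 14) is absent (z outside [6, 18.5]); the cone at (0.5, 7.5): at t=0.358 of its height the radius interpolates to r₁+(r₂−r₁)t = 6.568, giving a regular 16-gon of that circumradius (area = (16/2)·6.568²·sin(360°/16) = 132.08 mm²); Taking the union: only the cone at (0.5, 7.5) is present, so the union is just that shape — area = 132.08 mm². Overall, the cross-section is a single solid region. Net area = 132.08 mm².

132.08 mm²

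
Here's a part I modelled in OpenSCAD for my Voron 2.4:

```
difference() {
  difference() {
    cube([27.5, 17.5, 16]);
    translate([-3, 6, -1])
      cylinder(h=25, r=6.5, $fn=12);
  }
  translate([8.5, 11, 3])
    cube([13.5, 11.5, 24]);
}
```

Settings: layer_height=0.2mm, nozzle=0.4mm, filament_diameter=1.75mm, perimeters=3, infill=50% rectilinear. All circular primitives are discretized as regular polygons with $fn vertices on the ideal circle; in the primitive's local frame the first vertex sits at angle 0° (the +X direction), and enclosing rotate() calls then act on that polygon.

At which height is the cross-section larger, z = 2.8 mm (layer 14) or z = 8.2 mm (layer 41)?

Layer 14 (z = 2.8): the cube is present — its section is the full 27.5×17.5 rectangle (area 481.25 mm²); the r=6.5 cylinder at (-3, 6) gives a regular 12-gon of circumradius 6.5 (constant along its height) (area = (12/2)·6.500²·sin(360°/12) = 126.75 mm²); Taking the first minus the rest: starting from the 27.5×17.5 cube (481.25 mm²), the r=6.5 cylinder at (-3, 6) partially overlaps it — only the 26.79 mm² overlap (of its 126.75 mm²) is removed, clipping the outline — area = 454.46 mm²; the cube at (8.5, 11) is not intersected at this z (z outside [3, 27]); Taking the first minus the rest: none of the subtracted shapes is present at this height, so that combined region is unchanged — area = 454.46 mm². So its area = 454.46 mm². Layer 41 (z = 8.2): the cube (footprint 27.5×17.5) is included at this height (area 481.25 mm²); the cylinder at (-3, 6): section is a regular 12-gon, circumradius r=6.5 (area = (12/2)·6.500²·sin(360°/12) = 126.75 mm²); Subtracting the remaining from the first: starting from the 27.5×17.5 cube (481.25 mm²), the r=6.5 cylinder at (-3, 6) partially overlaps it — only the 26.79 mm² overlap (of its 126.75 mm²) is removed, clipping the outline — area = 454.46 mm²; the cube at (8.5, 11) is present — its section is the full 13.5×11.5 rectangle (area 155.25 mm²); After the difference (first − rest): starting from that combined region (454.46 mm²), the 13.5×11.5 cube at (8.5, 11) partially overlaps it — only the 87.75 mm² overlap (of its 155.25 mm²) is removed, clipping the outline — area = 366.71 mm². So its area = 366.71 mm². Layer 14 is larger (454.46 vs 366.71 mm²).

layer 14 (z = 2.8 mm)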